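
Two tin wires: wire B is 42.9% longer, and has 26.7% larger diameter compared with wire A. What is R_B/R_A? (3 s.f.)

R ∝ L/d², so R_B/R_A = (1 + 42.9/100) × (1 + 26.7/100)⁻²
= 1.429 × 0.6229 = 0.890

0.890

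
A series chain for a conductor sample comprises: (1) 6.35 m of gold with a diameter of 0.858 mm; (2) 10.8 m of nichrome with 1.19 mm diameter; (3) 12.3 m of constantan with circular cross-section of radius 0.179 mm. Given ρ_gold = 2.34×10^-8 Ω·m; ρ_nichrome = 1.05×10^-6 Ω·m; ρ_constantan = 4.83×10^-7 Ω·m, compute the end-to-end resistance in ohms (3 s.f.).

Seg 1: A = π(d/2)² = π(4.2900e-04 m)² = 5.782e-07 m²
R_1 = (2.34×10^-8)(6.35)/(5.782e-07) = 0.257 Ω
Seg 2: A = π(d/2)² = π(5.9500e-04 m)² = 1.112e-06 m²
R_2 = (1.05×10^-6)(10.8)/(1.112e-06) = 10.2 Ω
Seg 3: A = πr² = π(1.7900e-04 m)² = 1.007e-07 m²
R_3 = (4.83×10^-7)(12.3)/(1.007e-07) = 59.02 Ω
R_total = R_1 + R_2 + R_3 = 69.5 Ω

69.5 Ω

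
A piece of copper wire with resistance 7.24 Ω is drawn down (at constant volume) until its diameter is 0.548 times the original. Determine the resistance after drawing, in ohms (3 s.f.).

80.3 Ω

Volume constant ⇒ L' = L/r² with r = 0.548. R' = ρL'/A' = ρ(L/r²)/(πr²d₀²/4) = R/r⁴.
R' = 11.09 × 7.24 = 80.3 Ω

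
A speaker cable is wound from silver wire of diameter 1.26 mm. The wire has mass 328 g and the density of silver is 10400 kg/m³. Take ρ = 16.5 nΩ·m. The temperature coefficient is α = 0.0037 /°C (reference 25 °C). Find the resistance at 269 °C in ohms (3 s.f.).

0.637 Ω

ρ = 16.5 nΩ·m = 1.65×10^-8 Ω·m
A = π(d/2)² = π(6.3000e-04 m)² = 1.2469e-06 m²
L = m/(density·A) = 0.328/(10400×1.2469e-06) = 25.29 m
R = ρL/A = (1.65×10^-8)(25.29)/(1.2469e-06) = 0.3347 Ω
R(269 °C) = 0.3347 × (1 + 0.0037×244) = 0.637 Ω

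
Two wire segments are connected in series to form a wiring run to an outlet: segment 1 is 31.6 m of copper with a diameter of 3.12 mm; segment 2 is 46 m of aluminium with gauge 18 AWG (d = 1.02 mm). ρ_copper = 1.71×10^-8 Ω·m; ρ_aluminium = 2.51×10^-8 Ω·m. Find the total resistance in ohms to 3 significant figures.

Segment 1: A = π(d/2)² = π(1.5600e-03 m)² = 7.645e-06 m²
R₁ = ρL/A = (1.71×10^-8)(31.6)/(7.645e-06) = 0.07068 Ω
Segment 2: A = π(1.02/2 mm)² = π(5.1000e-04 m)² = 8.171e-07 m²
R₂ = (2.51×10^-8)(46)/(8.171e-07) = 1.413 Ω
R = R₁ + R₂ = 1.48 Ω

1.48 Ω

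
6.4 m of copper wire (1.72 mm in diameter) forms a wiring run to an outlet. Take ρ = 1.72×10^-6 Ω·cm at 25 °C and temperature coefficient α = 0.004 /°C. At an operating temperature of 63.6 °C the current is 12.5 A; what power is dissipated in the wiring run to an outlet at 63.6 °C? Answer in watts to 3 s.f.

8.55 W

ρ = 1.72×10^-6 Ω·cm = 1.72×10^-8 Ω·m
A = π(d/2)² = π(8.6000e-04 m)² = 2.324e-06 m²
R₍25₎ = ρL/A = (1.72×10^-8)(6.4)/(2.324e-06) = 0.04738 Ω
R₍63.6₎ = R₍25₎(1 + αΔT) = 0.04738 × (1 + 0.004×38.6) = 0.05469 Ω
P = I²R = (12.5)² × 0.05469 = 8.55 W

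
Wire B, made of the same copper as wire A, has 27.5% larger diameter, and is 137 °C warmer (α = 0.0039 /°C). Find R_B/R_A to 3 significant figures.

R ∝ ρL/d² with ρ ∝ (1+αΔT), so R_B/R_A = (1 + 27.5/100)⁻² × (1 + 0.0039×137)
= 0.6151 × 1.534 = 0.944

0.944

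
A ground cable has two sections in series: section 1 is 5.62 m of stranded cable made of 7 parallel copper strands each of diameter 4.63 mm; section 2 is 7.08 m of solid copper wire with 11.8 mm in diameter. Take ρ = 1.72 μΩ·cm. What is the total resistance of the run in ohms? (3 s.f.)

ρ = 1.72 μΩ·cm = 1.72×10^-8 Ω·m
Section 1: A_strand = π(2.3150e-03)² = 1.684e-05 m²; R₁ = ρL/(N·A_s) = (1.72×10^-8)(5.62)/(7×1.684e-05) = 8.202×10^-4 Ω
Section 2: A = π(d/2)² = π(5.9000e-03 m)² = 1.094e-04 m²
R₂ = (1.72×10^-8)(7.08)/(1.094e-04) = 0.001114 Ω
R = R₁ + R₂ = 0.00193 Ω

0.00193 Ω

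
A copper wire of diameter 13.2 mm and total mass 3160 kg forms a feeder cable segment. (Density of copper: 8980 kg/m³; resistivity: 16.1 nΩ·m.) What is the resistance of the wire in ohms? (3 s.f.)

0.303 Ω

ρ = 16.1 nΩ·m = 1.61×10^-8 Ω·m
A = π(d/2)² = π(6.6000e-03 m)² = 1.3685e-04 m²
L = m/(density·A) = 3160/(8980×1.3685e-04) = 2571 m
R = ρL/A = (1.61×10^-8)(2571)/(1.3685e-04) = 0.303 Ω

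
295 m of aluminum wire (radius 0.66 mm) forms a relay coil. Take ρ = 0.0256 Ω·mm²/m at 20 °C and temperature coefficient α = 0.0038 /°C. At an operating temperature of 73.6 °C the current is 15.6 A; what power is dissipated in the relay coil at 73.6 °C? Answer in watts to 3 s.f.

ρ = 0.0256 Ω·mm²/m = 2.56×10^-8 Ω·m
A = πr² = π(6.6000e-04 m)² = 1.368e-06 m²
R₍20₎ = ρL/A = (2.56×10^-8)(295)/(1.368e-06) = 5.519 Ω
R₍73.6₎ = R₍20₎(1 + αΔT) = 5.519 × (1 + 0.0038×53.6) = 6.643 Ω
P = I²R = (15.6)² × 6.643 = 1620 W

1620 W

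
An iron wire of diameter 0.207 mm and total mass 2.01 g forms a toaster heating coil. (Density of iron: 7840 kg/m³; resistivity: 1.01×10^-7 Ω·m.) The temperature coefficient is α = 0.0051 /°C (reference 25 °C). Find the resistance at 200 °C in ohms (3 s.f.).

43.3 Ω

A = π(d/2)² = π(1.0350e-04 m)² = 3.3654e-08 m²
L = m/(density·A) = 0.00201/(7840×3.3654e-08) = 7.618 m
R = ρL/A = (1.01×10^-7)(7.618)/(3.3654e-08) = 22.86 Ω
R(200 °C) = 22.86 × (1 + 0.0051×175) = 43.3 Ω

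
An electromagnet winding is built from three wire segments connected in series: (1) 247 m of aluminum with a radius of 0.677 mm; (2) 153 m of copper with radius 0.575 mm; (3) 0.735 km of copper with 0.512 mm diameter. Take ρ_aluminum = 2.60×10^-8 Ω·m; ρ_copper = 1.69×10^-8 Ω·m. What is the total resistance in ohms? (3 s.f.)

Seg 1: A = πr² = π(6.7700e-04 m)² = 1.440e-06 m²
R_1 = (2.60×10^-8)(247)/(1.440e-06) = 4.46 Ω
Seg 2: A = πr² = π(5.7500e-04 m)² = 1.039e-06 m²
R_2 = (1.69×10^-8)(153)/(1.039e-06) = 2.489 Ω
Seg 3: A = π(d/2)² = π(2.5600e-04 m)² = 2.059e-07 m²
R_3 = (1.69×10^-8)(735)/(2.059e-07) = 60.33 Ω
R_total = R_1 + R_2 + R_3 = 67.3 Ω

67.3 Ω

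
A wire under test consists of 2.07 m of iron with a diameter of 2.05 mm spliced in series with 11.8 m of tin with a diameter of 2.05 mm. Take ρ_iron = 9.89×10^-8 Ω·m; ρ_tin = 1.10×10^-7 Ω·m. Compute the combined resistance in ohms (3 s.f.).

0.455 Ω

Segment 1: A = π(d/2)² = π(1.0250e-03 m)² = 3.301e-06 m²
R₁ = ρL/A = (9.89×10^-8)(2.07)/(3.301e-06) = 0.06203 Ω
R₂ = (1.10×10^-7)(11.8)/(3.301e-06) = 0.3933 Ω
R = R₁ + R₂ = 0.455 Ω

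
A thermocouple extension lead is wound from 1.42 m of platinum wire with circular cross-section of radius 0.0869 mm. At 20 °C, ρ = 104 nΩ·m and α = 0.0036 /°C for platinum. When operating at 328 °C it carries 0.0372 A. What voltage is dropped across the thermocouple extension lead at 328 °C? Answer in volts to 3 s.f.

0.488 V

ρ = 104 nΩ·m = 1.04×10^-7 Ω·m
A = πr² = π(8.6900e-05 m)² = 2.372e-08 m²
R₍20₎ = ρL/A = (1.04×10^-7)(1.42)/(2.372e-08) = 6.225 Ω
R₍328₎ = R₍20₎(1 + αΔT) = 6.225 × (1 + 0.0036×308) = 13.13 Ω
V = IR = 0.0372 × 13.13 = 0.488 V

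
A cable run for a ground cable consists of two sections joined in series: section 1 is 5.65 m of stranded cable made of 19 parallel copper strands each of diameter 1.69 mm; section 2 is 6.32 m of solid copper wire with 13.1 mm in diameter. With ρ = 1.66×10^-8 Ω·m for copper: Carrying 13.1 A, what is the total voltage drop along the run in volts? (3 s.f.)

Section 1: A_strand = π(8.4500e-04)² = 2.243e-06 m²; R₁ = ρL/(N·A_s) = (1.66×10^-8)(5.65)/(19×2.243e-06) = 0.002201 Ω
Section 2: A = π(d/2)² = π(6.5500e-03 m)² = 1.348e-04 m²
R₂ = (1.66×10^-8)(6.32)/(1.348e-04) = 7.784×10^-4 Ω
R = R₁ + R₂ = 0.002979 Ω
V = IR = 13.1 × 0.002979 = 0.0390 V

0.0390 V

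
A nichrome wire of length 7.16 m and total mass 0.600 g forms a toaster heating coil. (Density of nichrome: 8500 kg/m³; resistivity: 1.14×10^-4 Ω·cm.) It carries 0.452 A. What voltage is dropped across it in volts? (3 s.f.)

ρ = 1.14×10^-4 Ω·cm = 1.14×10^-6 Ω·m
A = m/(density·L) = 6.000×10^-4/(8500×7.16) = 9.8587e-09 m²
R = ρL/A = (1.14×10^-6)(7.16)/(9.8587e-09) = 827.9 Ω
V = IR = 0.452 × 827.9 = 374 V

374 V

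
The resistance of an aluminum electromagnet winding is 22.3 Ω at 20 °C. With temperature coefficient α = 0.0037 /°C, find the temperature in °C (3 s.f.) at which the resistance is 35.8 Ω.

184 °C

R = R₀(1 + α(T − T₀)) ⇒ T = T₀ + (R/R₀ − 1)/α
T = 20 + (35.8/22.3 − 1)/0.0037 = 20 + (0.6054)/0.0037 = 184 °C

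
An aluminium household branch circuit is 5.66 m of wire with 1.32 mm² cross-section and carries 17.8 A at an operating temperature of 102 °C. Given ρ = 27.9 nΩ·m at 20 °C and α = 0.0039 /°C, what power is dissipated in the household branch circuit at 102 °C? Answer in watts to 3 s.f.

50.0 W

ρ = 27.9 nΩ·m = 2.79×10^-8 Ω·m
A = 1.32 mm² = 1.320e-06 m²
R₍20₎ = ρL/A = (2.79×10^-8)(5.66)/(1.320e-06) = 0.1196 Ω
R₍102₎ = R₍20₎(1 + αΔT) = 0.1196 × (1 + 0.0039×82) = 0.1579 Ω
P = I²R = (17.8)² × 0.1579 = 50.0 W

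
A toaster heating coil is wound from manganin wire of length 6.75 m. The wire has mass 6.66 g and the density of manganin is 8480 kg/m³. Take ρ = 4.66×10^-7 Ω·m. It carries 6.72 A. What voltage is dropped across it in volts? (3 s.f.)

182 V

A = m/(density·L) = 0.00666/(8480×6.75) = 1.1635e-07 m²
R = ρL/A = (4.66×10^-7)(6.75)/(1.1635e-07) = 27.03 Ω
V = IR = 6.72 × 27.03 = 182 V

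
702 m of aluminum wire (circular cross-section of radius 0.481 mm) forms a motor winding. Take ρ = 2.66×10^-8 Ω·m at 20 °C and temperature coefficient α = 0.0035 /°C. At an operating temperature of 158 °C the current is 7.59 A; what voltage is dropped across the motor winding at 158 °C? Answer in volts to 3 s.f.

A = πr² = π(4.8100e-04 m)² = 7.268e-07 m²
R₍20₎ = ρL/A = (2.66×10^-8)(702)/(7.268e-07) = 25.69 Ω
R₍158₎ = R₍20₎(1 + αΔT) = 25.69 × (1 + 0.0035×138) = 38.1 Ω
V = IR = 7.59 × 38.1 = 289 V

289 V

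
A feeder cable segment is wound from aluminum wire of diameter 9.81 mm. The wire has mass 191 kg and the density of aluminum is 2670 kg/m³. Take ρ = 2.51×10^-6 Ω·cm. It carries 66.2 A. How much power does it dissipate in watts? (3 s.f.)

ρ = 2.51×10^-6 Ω·cm = 2.51×10^-8 Ω·m
A = π(d/2)² = π(4.9050e-03 m)² = 7.5584e-05 m²
L = m/(density·A) = 191/(2670×7.5584e-05) = 946.4 m
R = ρL/A = (2.51×10^-8)(946.4)/(7.5584e-05) = 0.3143 Ω
P = I²R = (66.2)² × 0.3143 = 1380 W

1380 W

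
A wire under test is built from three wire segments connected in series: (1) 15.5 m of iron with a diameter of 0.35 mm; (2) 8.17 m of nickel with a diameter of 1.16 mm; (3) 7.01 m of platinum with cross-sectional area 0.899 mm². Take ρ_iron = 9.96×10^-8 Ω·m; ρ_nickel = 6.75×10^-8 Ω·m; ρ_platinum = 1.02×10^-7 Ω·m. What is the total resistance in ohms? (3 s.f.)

17.4 Ω

Seg 1: A = π(d/2)² = π(1.7500e-04 m)² = 9.621e-08 m²
R_1 = (9.96×10^-8)(15.5)/(9.621e-08) = 16.05 Ω
Seg 2: A = π(d/2)² = π(5.8000e-04 m)² = 1.057e-06 m²
R_2 = (6.75×10^-8)(8.17)/(1.057e-06) = 0.5218 Ω
Seg 3: A = 0.899 mm² = 8.990e-07 m²
R_3 = (1.02×10^-7)(7.01)/(8.990e-07) = 0.7954 Ω
R_total = R_1 + R_2 + R_3 = 17.4 Ω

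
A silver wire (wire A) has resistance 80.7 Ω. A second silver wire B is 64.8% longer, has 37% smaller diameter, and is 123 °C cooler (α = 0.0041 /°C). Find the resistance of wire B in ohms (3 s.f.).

166 Ω

R ∝ ρL/d² with ρ ∝ (1+αΔT), so R_B/R_A = (1 + 64.8/100) × (1 − 37/100)⁻² × (1 − 0.0041×123)
= 1.648 × 2.519 × 0.4957 = 2.058
R_B = 2.058 × 80.7 = 166 Ω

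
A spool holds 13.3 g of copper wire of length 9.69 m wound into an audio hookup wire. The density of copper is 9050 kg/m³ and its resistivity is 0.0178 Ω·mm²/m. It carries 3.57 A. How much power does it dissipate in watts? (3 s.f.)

14.5 W

ρ = 0.0178 Ω·mm²/m = 1.78×10^-8 Ω·m
A = m/(density·L) = 0.0133/(9050×9.69) = 1.5166e-07 m²
R = ρL/A = (1.78×10^-8)(9.69)/(1.5166e-07) = 1.137 Ω
P = I²R = (3.57)² × 1.137 = 14.5 W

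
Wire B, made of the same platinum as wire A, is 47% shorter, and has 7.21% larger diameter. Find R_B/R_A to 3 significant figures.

R ∝ L/d², so R_B/R_A = (1 − 47/100) × (1 + 7.21/100)⁻²
= 0.53 × 0.87 = 0.461

0.461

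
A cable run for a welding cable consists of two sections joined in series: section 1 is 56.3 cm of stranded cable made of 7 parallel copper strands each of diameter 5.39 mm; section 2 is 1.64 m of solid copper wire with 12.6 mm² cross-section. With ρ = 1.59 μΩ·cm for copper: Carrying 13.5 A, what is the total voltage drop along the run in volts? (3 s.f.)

ρ = 1.59 μΩ·cm = 1.59×10^-8 Ω·m
Section 1: A_strand = π(2.6950e-03)² = 2.282e-05 m²; R₁ = ρL/(N·A_s) = (1.59×10^-8)(0.563)/(7×2.282e-05) = 5.605×10^-5 Ω
Section 2: A = 12.6 mm² = 1.260e-05 m²
R₂ = (1.59×10^-8)(1.64)/(1.260e-05) = 0.00207 Ω
R = R₁ + R₂ = 0.002126 Ω
V = IR = 13.5 × 0.002126 = 0.0287 V

0.0287 V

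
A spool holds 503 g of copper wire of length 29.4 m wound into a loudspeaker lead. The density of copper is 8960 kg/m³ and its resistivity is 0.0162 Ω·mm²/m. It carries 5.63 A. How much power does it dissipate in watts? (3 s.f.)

ρ = 0.0162 Ω·mm²/m = 1.62×10^-8 Ω·m
A = m/(density·L) = 0.503/(8960×29.4) = 1.9095e-06 m²
R = ρL/A = (1.62×10^-8)(29.4)/(1.9095e-06) = 0.2494 Ω
P = I²R = (5.63)² × 0.2494 = 7.91 W

7.91 W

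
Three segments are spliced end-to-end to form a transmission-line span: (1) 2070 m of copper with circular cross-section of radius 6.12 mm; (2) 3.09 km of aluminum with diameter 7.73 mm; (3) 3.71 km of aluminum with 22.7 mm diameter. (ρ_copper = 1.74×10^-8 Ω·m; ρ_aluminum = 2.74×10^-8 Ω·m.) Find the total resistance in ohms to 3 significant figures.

2.36 Ω

Seg 1: A = πr² = π(6.1200e-03 m)² = 1.177e-04 m²
R_1 = (1.74×10^-8)(2070)/(1.177e-04) = 0.3061 Ω
Seg 2: A = π(d/2)² = π(3.8650e-03 m)² = 4.693e-05 m²
R_2 = (2.74×10^-8)(3090)/(4.693e-05) = 1.804 Ω
Seg 3: A = π(d/2)² = π(1.1350e-02 m)² = 4.047e-04 m²
R_3 = (2.74×10^-8)(3710)/(4.047e-04) = 0.2512 Ω
R_total = R_1 + R_2 + R_3 = 2.36 Ω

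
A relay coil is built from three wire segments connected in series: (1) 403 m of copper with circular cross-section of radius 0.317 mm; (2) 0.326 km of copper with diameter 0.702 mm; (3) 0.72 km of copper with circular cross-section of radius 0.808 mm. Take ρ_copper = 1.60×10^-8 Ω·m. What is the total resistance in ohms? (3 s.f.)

39.5 Ω

Seg 1: A = πr² = π(3.1700e-04 m)² = 3.157e-07 m²
R_1 = (1.60×10^-8)(403)/(3.157e-07) = 20.42 Ω
Seg 2: A = π(d/2)² = π(3.5100e-04 m)² = 3.870e-07 m²
R_2 = (1.60×10^-8)(326)/(3.870e-07) = 13.48 Ω
Seg 3: A = πr² = π(8.0800e-04 m)² = 2.051e-06 m²
R_3 = (1.60×10^-8)(720)/(2.051e-06) = 5.617 Ω
R_total = R_1 + R_2 + R_3 = 39.5 Ω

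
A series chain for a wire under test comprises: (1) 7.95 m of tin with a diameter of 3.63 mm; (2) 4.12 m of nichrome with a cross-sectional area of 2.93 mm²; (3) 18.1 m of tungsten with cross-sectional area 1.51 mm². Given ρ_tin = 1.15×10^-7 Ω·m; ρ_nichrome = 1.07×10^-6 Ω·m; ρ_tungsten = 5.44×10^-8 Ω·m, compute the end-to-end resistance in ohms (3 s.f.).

2.24 Ω

Seg 1: A = π(d/2)² = π(1.8150e-03 m)² = 1.035e-05 m²
R_1 = (1.15×10^-7)(7.95)/(1.035e-05) = 0.08834 Ω
Seg 2: A = 2.93 mm² = 2.930e-06 m²
R_2 = (1.07×10^-6)(4.12)/(2.930e-06) = 1.505 Ω
Seg 3: A = 1.51 mm² = 1.510e-06 m²
R_3 = (5.44×10^-8)(18.1)/(1.510e-06) = 0.6521 Ω
R_total = R_1 + R_2 + R_3 = 2.24 Ω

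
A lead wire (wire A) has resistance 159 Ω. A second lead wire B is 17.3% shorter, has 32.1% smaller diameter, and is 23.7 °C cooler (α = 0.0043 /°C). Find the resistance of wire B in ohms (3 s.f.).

256 Ω

R ∝ ρL/d² with ρ ∝ (1+αΔT), so R_B/R_A = (1 − 17.3/100) × (1 − 32.1/100)⁻² × (1 − 0.0043×23.7)
= 0.827 × 2.169 × 0.8981 = 1.611
R_B = 1.611 × 159 = 256 Ω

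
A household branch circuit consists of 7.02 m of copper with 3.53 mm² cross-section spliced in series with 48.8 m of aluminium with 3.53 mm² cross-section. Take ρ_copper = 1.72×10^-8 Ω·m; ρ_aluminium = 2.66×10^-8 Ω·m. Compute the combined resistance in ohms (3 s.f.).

Segment 1: A = 3.53 mm² = 3.530e-06 m²
R₁ = ρL/A = (1.72×10^-8)(7.02)/(3.530e-06) = 0.03421 Ω
R₂ = (2.66×10^-8)(48.8)/(3.530e-06) = 0.3677 Ω
R = R₁ + R₂ = 0.402 Ω

0.402 Ω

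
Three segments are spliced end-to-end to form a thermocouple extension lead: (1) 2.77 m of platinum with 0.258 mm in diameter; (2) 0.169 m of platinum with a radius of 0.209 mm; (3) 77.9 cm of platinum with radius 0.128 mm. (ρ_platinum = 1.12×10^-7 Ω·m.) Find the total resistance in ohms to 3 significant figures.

7.77 Ω

Seg 1: A = π(d/2)² = π(1.2900e-04 m)² = 5.228e-08 m²
R_1 = (1.12×10^-7)(2.77)/(5.228e-08) = 5.934 Ω
Seg 2: A = πr² = π(2.0900e-04 m)² = 1.372e-07 m²
R_2 = (1.12×10^-7)(0.169)/(1.372e-07) = 0.1379 Ω
Seg 3: A = πr² = π(1.2800e-04 m)² = 5.147e-08 m²
R_3 = (1.12×10^-7)(0.779)/(5.147e-08) = 1.695 Ω
R_total = R_1 + R_2 + R_3 = 7.77 Ω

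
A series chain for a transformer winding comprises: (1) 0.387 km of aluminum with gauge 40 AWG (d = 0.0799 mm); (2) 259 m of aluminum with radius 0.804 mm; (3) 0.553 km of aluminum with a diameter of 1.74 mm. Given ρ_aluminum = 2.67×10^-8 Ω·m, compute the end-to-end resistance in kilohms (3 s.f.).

Seg 1: A = π(0.0799/2 mm)² = π(3.9950e-05 m)² = 5.014e-09 m²
R_1 = (2.67×10^-8)(387)/(5.014e-09) = 2061 Ω
Seg 2: A = πr² = π(8.0400e-04 m)² = 2.031e-06 m²
R_2 = (2.67×10^-8)(259)/(2.031e-06) = 3.405 Ω
Seg 3: A = π(d/2)² = π(8.7000e-04 m)² = 2.378e-06 m²
R_3 = (2.67×10^-8)(553)/(2.378e-06) = 6.209 Ω
R_total = R_1 + R_2 + R_3 = 2.07 kΩ

2.07 kΩ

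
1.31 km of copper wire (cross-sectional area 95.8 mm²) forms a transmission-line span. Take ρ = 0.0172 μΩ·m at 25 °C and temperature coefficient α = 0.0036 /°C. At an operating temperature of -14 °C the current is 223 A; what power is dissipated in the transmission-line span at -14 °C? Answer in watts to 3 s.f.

10100 W

ρ = 0.0172 μΩ·m = 1.72×10^-8 Ω·m
A = 95.8 mm² = 9.580e-05 m²
R₍25₎ = ρL/A = (1.72×10^-8)(1310)/(9.580e-05) = 0.2352 Ω
R₍-14₎ = R₍25₎(1 + αΔT) = 0.2352 × (1 + 0.0036×-39) = 0.2022 Ω
P = I²R = (223)² × 0.2022 = 10100 W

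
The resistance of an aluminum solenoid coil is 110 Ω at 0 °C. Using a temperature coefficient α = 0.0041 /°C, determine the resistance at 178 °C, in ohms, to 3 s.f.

190 Ω

ΔT = 178 − 0 = 178 °C
R = R₀(1 + αΔT) = 110 × (1 + 0.0041×178) = 110 × 1.73 = 190 Ω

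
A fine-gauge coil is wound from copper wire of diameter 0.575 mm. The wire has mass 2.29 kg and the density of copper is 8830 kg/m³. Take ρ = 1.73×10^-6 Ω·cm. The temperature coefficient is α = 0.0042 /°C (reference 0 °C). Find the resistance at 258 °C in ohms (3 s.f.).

139 Ω

ρ = 1.73×10^-6 Ω·cm = 1.73×10^-8 Ω·m
A = π(d/2)² = π(2.8750e-04 m)² = 2.5967e-07 m²
L = m/(density·A) = 2.29/(8830×2.5967e-07) = 998.7 m
R = ρL/A = (1.73×10^-8)(998.7)/(2.5967e-07) = 66.54 Ω
R(258 °C) = 66.54 × (1 + 0.0042×258) = 139 Ω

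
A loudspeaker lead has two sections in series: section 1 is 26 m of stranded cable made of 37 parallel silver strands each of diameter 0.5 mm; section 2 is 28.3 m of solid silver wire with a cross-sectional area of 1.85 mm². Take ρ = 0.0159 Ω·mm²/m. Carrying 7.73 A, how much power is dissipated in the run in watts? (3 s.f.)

17.9 W

ρ = 0.0159 Ω·mm²/m = 1.59×10^-8 Ω·m
Section 1: A_strand = π(2.5000e-04)² = 1.963e-07 m²; R₁ = ρL/(N·A_s) = (1.59×10^-8)(26)/(37×1.963e-07) = 0.0569 Ω
Section 2: A = 1.85 mm² = 1.850e-06 m²
R₂ = (1.59×10^-8)(28.3)/(1.850e-06) = 0.2432 Ω
R = R₁ + R₂ = 0.3001 Ω
P = I²R = (7.73)² × 0.3001 = 17.9 W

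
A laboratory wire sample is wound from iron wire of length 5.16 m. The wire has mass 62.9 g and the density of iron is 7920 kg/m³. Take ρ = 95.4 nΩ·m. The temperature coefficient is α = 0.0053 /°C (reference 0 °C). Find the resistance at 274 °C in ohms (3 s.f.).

0.784 Ω

ρ = 95.4 nΩ·m = 9.54×10^-8 Ω·m
A = m/(density·L) = 0.0629/(7920×5.16) = 1.5391e-06 m²
R = ρL/A = (9.54×10^-8)(5.16)/(1.5391e-06) = 0.3198 Ω
R(274 °C) = 0.3198 × (1 + 0.0053×274) = 0.784 Ω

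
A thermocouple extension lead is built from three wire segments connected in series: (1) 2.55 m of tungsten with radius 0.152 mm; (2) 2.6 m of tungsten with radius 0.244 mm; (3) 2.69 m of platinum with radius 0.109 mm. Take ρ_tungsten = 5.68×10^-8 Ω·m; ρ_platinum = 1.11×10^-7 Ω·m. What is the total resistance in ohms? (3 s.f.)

10.8 Ω

Seg 1: A = πr² = π(1.5200e-04 m)² = 7.258e-08 m²
R_1 = (5.68×10^-8)(2.55)/(7.258e-08) = 1.995 Ω
Seg 2: A = πr² = π(2.4400e-04 m)² = 1.870e-07 m²
R_2 = (5.68×10^-8)(2.6)/(1.870e-07) = 0.7896 Ω
Seg 3: A = πr² = π(1.0900e-04 m)² = 3.733e-08 m²
R_3 = (1.11×10^-7)(2.69)/(3.733e-08) = 8 Ω
R_total = R_1 + R_2 + R_3 = 10.8 Ω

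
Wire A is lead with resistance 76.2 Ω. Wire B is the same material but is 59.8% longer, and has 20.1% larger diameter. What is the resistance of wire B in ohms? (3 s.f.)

R ∝ L/d², so R_B/R_A = (1 + 59.8/100) × (1 + 20.1/100)⁻²
= 1.598 × 0.6933 = 1.108
R_B = 1.108 × 76.2 = 84.4 Ω

84.4 Ω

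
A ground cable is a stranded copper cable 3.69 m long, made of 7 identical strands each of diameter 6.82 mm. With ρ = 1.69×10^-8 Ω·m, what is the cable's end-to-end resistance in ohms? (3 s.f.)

A_strand = π(3.4100e-03 m)² = 3.653e-05 m²
R_strand = ρL/A = (1.69×10^-8)(3.69)/(3.653e-05) = 0.001707 Ω
R_total = R_strand/N = 0.001707/7 = 2.44×10^-4 Ω

2.44×10^-4 Ω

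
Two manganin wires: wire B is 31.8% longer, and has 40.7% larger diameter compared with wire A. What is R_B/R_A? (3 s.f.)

0.666

R ∝ L/d², so R_B/R_A = (1 + 31.8/100) × (1 + 40.7/100)⁻²
= 1.318 × 0.5051 = 0.666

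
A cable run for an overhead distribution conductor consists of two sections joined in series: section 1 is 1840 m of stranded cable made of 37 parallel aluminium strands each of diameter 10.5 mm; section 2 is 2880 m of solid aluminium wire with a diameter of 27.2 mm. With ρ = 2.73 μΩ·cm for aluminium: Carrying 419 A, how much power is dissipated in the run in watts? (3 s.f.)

ρ = 2.73 μΩ·cm = 2.73×10^-8 Ω·m
Section 1: A_strand = π(5.2500e-03)² = 8.659e-05 m²; R₁ = ρL/(N·A_s) = (2.73×10^-8)(1840)/(37×8.659e-05) = 0.01568 Ω
Section 2: A = π(d/2)² = π(1.3600e-02 m)² = 5.811e-04 m²
R₂ = (2.73×10^-8)(2880)/(5.811e-04) = 0.1353 Ω
R = R₁ + R₂ = 0.151 Ω
P = I²R = (419)² × 0.151 = 26500 W

26500 W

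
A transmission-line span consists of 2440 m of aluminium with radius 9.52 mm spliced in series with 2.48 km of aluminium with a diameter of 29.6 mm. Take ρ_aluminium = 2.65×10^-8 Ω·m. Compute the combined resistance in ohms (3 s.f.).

Segment 1: A = πr² = π(9.5200e-03 m)² = 2.847e-04 m²
R₁ = ρL/A = (2.65×10^-8)(2440)/(2.847e-04) = 0.2271 Ω
Segment 2: A = π(d/2)² = π(1.4800e-02 m)² = 6.881e-04 m²
R₂ = (2.65×10^-8)(2480)/(6.881e-04) = 0.0955 Ω
R = R₁ + R₂ = 0.323 Ω

0.323 Ω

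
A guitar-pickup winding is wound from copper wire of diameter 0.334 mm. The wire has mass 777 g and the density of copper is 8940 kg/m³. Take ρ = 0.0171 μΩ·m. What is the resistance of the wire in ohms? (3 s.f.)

ρ = 0.0171 μΩ·m = 1.71×10^-8 Ω·m
A = π(d/2)² = π(1.6700e-04 m)² = 8.7616e-08 m²
L = m/(density·A) = 0.777/(8940×8.7616e-08) = 992 m
R = ρL/A = (1.71×10^-8)(992)/(8.7616e-08) = 194 Ω

194 Ω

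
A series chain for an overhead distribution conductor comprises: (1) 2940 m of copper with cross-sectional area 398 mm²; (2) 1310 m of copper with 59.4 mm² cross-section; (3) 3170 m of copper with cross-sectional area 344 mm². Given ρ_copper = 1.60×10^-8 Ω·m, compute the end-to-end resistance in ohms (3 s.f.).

0.618 Ω

Seg 1: A = 398 mm² = 3.980e-04 m²
R_1 = (1.60×10^-8)(2940)/(3.980e-04) = 0.1182 Ω
Seg 2: A = 59.4 mm² = 5.940e-05 m²
R_2 = (1.60×10^-8)(1310)/(5.940e-05) = 0.3529 Ω
Seg 3: A = 344 mm² = 3.440e-04 m²
R_3 = (1.60×10^-8)(3170)/(3.440e-04) = 0.1474 Ω
R_total = R_1 + R_2 + R_3 = 0.618 Ω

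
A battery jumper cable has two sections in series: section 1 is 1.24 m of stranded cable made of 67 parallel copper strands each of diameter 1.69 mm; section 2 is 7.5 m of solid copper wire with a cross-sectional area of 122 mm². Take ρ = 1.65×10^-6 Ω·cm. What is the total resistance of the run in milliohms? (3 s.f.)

1.15 mΩ

ρ = 1.65×10^-6 Ω·cm = 1.65×10^-8 Ω·m
Section 1: A_strand = π(8.4500e-04)² = 2.243e-06 m²; R₁ = ρL/(N·A_s) = (1.65×10^-8)(1.24)/(67×2.243e-06) = 1.361×10^-4 Ω
Section 2: A = 122 mm² = 1.220e-04 m²
R₂ = (1.65×10^-8)(7.5)/(1.220e-04) = 0.001014 Ω
R = R₁ + R₂ = 1.15 mΩ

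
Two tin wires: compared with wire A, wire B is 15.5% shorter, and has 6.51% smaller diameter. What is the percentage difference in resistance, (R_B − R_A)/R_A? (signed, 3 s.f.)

R ∝ L/d², so R_B/R_A = (1 − 15.5/100) × (1 − 6.51/100)⁻²
= 0.845 × 1.144 = 0.9668
(R_B − R_A)/R_A = 0.9668 − 1 = -3.32%

-3.32%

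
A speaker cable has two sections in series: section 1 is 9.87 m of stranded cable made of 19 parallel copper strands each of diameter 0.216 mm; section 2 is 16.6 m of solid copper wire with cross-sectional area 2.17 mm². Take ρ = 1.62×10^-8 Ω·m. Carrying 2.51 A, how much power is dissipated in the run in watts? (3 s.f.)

Section 1: A_strand = π(1.0800e-04)² = 3.664e-08 m²; R₁ = ρL/(N·A_s) = (1.62×10^-8)(9.87)/(19×3.664e-08) = 0.2297 Ω
Section 2: A = 2.17 mm² = 2.170e-06 m²
R₂ = (1.62×10^-8)(16.6)/(2.170e-06) = 0.1239 Ω
R = R₁ + R₂ = 0.3536 Ω
P = I²R = (2.51)² × 0.3536 = 2.23 W

2.23 W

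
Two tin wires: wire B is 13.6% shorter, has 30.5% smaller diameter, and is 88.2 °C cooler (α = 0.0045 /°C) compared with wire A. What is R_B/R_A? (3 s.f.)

1.08

R ∝ ρL/d² with ρ ∝ (1+αΔT), so R_B/R_A = (1 − 13.6/100) × (1 − 30.5/100)⁻² × (1 − 0.0045×88.2)
= 0.864 × 2.07 × 0.6031 = 1.08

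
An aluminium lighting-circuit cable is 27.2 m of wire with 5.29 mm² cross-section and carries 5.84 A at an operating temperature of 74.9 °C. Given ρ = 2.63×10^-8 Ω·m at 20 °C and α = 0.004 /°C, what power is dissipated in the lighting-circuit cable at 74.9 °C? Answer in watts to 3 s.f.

A = 5.29 mm² = 5.290e-06 m²
R₍20₎ = ρL/A = (2.63×10^-8)(27.2)/(5.290e-06) = 0.1352 Ω
R₍74.9₎ = R₍20₎(1 + αΔT) = 0.1352 × (1 + 0.004×54.9) = 0.1649 Ω
P = I²R = (5.84)² × 0.1649 = 5.62 W

5.62 W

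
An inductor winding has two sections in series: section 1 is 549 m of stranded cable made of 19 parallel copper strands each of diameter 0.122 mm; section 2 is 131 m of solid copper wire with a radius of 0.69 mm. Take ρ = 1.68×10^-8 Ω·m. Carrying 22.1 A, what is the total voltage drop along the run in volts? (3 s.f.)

Section 1: A_strand = π(6.1000e-05)² = 1.169e-08 m²; R₁ = ρL/(N·A_s) = (1.68×10^-8)(549)/(19×1.169e-08) = 41.53 Ω
Section 2: A = πr² = π(6.9000e-04 m)² = 1.496e-06 m²
R₂ = (1.68×10^-8)(131)/(1.496e-06) = 1.471 Ω
R = R₁ + R₂ = 43 Ω
V = IR = 22.1 × 43 = 950 V

950 V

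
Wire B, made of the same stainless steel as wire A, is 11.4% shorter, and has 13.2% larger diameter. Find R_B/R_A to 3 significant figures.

R ∝ L/d², so R_B/R_A = (1 − 11.4/100) × (1 + 13.2/100)⁻²
= 0.886 × 0.7804 = 0.691

0.691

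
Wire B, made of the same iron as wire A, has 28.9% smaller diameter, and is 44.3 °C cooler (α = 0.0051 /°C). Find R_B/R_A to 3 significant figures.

1.53

R ∝ ρL/d² with ρ ∝ (1+αΔT), so R_B/R_A = (1 − 28.9/100)⁻² × (1 − 0.0051×44.3)
= 1.978 × 0.7741 = 1.53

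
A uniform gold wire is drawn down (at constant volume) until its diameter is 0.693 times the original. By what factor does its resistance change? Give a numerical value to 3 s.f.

4.34

Volume constant ⇒ L' = L/r² with r = 0.693. R' = ρL'/A' = ρ(L/r²)/(πr²d₀²/4) = R/r⁴.
Factor = 4.34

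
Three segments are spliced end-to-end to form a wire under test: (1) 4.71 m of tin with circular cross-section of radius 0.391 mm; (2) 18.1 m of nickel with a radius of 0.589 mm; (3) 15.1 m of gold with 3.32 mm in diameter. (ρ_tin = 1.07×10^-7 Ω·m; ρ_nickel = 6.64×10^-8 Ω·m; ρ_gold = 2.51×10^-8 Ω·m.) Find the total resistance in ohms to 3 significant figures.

2.20 Ω

Seg 1: A = πr² = π(3.9100e-04 m)² = 4.803e-07 m²
R_1 = (1.07×10^-7)(4.71)/(4.803e-07) = 1.049 Ω
Seg 2: A = πr² = π(5.8900e-04 m)² = 1.090e-06 m²
R_2 = (6.64×10^-8)(18.1)/(1.090e-06) = 1.103 Ω
Seg 3: A = π(d/2)² = π(1.6600e-03 m)² = 8.657e-06 m²
R_3 = (2.51×10^-8)(15.1)/(8.657e-06) = 0.04378 Ω
R_total = R_1 + R_2 + R_3 = 2.20 Ω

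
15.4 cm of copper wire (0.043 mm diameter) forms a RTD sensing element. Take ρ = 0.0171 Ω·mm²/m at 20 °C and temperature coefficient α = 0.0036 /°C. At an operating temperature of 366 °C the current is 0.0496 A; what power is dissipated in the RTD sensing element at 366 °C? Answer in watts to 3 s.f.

ρ = 0.0171 Ω·mm²/m = 1.71×10^-8 Ω·m
A = π(d/2)² = π(2.1500e-05 m)² = 1.452e-09 m²
R₍20₎ = ρL/A = (1.71×10^-8)(0.154)/(1.452e-09) = 1.813 Ω
R₍366₎ = R₍20₎(1 + αΔT) = 1.813 × (1 + 0.0036×346) = 4.072 Ω
P = I²R = (0.0496)² × 4.072 = 0.0100 W

0.0100 W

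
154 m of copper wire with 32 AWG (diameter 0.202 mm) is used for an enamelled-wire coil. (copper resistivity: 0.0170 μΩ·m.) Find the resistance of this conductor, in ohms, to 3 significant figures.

ρ = 0.0170 μΩ·m = 1.70×10^-8 Ω·m
A = π(0.202/2 mm)² = π(1.0100e-04 m)² = 3.205e-08 m²
R = ρL/A = (1.70×10^-8)(154 m)/(3.205e-08 m²) = 81.7 Ω

81.7 Ω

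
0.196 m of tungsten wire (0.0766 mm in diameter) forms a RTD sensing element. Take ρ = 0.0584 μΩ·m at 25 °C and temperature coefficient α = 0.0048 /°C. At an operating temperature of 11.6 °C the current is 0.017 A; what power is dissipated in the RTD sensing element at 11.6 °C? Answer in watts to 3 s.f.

ρ = 0.0584 μΩ·m = 5.84×10^-8 Ω·m
A = π(d/2)² = π(3.8300e-05 m)² = 4.608e-09 m²
R₍25₎ = ρL/A = (5.84×10^-8)(0.196)/(4.608e-09) = 2.484 Ω
R₍11.6₎ = R₍25₎(1 + αΔT) = 2.484 × (1 + 0.0048×-13.4) = 2.324 Ω
P = I²R = (0.017)² × 2.324 = 6.72×10^-4 W

6.72×10^-4 W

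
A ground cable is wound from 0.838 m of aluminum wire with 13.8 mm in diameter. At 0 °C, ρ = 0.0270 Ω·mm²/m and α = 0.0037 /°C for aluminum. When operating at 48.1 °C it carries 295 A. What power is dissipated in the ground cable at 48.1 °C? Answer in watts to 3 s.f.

ρ = 0.0270 Ω·mm²/m = 2.70×10^-8 Ω·m
A = π(d/2)² = π(6.9000e-03 m)² = 1.496e-04 m²
R₍0₎ = ρL/A = (2.70×10^-8)(0.838)/(1.496e-04) = 1.513×10^-4 Ω
R₍48.1₎ = R₍0₎(1 + αΔT) = 1.513×10^-4 × (1 + 0.0037×48.1) = 1.782×10^-4 Ω
P = I²R = (295)² × 1.782×10^-4 = 15.5 W

15.5 W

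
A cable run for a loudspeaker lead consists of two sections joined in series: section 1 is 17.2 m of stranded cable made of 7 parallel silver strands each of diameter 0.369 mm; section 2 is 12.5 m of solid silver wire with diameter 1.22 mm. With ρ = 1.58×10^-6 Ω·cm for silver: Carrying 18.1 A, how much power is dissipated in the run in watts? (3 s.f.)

174 W

ρ = 1.58×10^-6 Ω·cm = 1.58×10^-8 Ω·m
Section 1: A_strand = π(1.8450e-04)² = 1.069e-07 m²; R₁ = ρL/(N·A_s) = (1.58×10^-8)(17.2)/(7×1.069e-07) = 0.363 Ω
Section 2: A = π(d/2)² = π(6.1000e-04 m)² = 1.169e-06 m²
R₂ = (1.58×10^-8)(12.5)/(1.169e-06) = 0.1689 Ω
R = R₁ + R₂ = 0.532 Ω
P = I²R = (18.1)² × 0.532 = 174 W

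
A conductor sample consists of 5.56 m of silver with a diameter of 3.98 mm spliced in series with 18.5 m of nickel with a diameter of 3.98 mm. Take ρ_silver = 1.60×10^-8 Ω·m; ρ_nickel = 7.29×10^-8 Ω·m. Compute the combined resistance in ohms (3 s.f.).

0.116 Ω

Segment 1: A = π(d/2)² = π(1.9900e-03 m)² = 1.244e-05 m²
R₁ = ρL/A = (1.60×10^-8)(5.56)/(1.244e-05) = 0.007151 Ω
R₂ = (7.29×10^-8)(18.5)/(1.244e-05) = 0.1084 Ω
R = R₁ + R₂ = 0.116 Ω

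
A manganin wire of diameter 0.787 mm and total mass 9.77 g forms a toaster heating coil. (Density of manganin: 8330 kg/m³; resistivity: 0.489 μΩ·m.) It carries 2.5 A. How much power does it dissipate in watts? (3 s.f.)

15.1 W

ρ = 0.489 μΩ·m = 4.89×10^-7 Ω·m
A = π(d/2)² = π(3.9350e-04 m)² = 4.8645e-07 m²
L = m/(density·A) = 0.00977/(8330×4.8645e-07) = 2.411 m
R = ρL/A = (4.89×10^-7)(2.411)/(4.8645e-07) = 2.424 Ω
P = I²R = (2.5)² × 2.424 = 15.1 W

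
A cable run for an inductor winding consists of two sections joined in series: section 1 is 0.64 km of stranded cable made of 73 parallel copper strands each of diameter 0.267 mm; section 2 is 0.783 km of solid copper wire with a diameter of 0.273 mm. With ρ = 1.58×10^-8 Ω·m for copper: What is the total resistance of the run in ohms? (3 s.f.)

214 Ω

Section 1: A_strand = π(1.3350e-04)² = 5.599e-08 m²; R₁ = ρL/(N·A_s) = (1.58×10^-8)(640)/(73×5.599e-08) = 2.474 Ω
Section 2: A = π(d/2)² = π(1.3650e-04 m)² = 5.853e-08 m²
R₂ = (1.58×10^-8)(783)/(5.853e-08) = 211.4 Ω
R = R₁ + R₂ = 214 Ω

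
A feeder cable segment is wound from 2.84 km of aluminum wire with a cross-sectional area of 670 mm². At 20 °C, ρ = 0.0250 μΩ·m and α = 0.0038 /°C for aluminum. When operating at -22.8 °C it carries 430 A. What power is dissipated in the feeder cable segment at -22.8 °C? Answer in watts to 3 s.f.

16400 W

ρ = 0.0250 μΩ·m = 2.50×10^-8 Ω·m
A = 670 mm² = 6.700e-04 m²
R₍20₎ = ρL/A = (2.50×10^-8)(2840)/(6.700e-04) = 0.106 Ω
R₍-22.8₎ = R₍20₎(1 + αΔT) = 0.106 × (1 + 0.0038×-42.8) = 0.08874 Ω
P = I²R = (430)² × 0.08874 = 16400 W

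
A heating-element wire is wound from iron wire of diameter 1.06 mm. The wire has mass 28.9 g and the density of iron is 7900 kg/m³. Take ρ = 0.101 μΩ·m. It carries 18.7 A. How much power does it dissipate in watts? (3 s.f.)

166 W

ρ = 0.101 μΩ·m = 1.01×10^-7 Ω·m
A = π(d/2)² = π(5.3000e-04 m)² = 8.8247e-07 m²
L = m/(density·A) = 0.0289/(7900×8.8247e-07) = 4.145 m
R = ρL/A = (1.01×10^-7)(4.145)/(8.8247e-07) = 0.4744 Ω
P = I²R = (18.7)² × 0.4744 = 166 W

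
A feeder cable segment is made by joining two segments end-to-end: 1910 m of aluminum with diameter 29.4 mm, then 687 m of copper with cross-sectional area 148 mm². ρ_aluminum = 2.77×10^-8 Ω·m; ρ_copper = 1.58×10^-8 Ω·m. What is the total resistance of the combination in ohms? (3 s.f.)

0.151 Ω

Segment 1: A = π(d/2)² = π(1.4700e-02 m)² = 6.789e-04 m²
R₁ = ρL/A = (2.77×10^-8)(1910)/(6.789e-04) = 0.07793 Ω
Segment 2: A = 148 mm² = 1.480e-04 m²
R₂ = (1.58×10^-8)(687)/(1.480e-04) = 0.07334 Ω
R = R₁ + R₂ = 0.151 Ω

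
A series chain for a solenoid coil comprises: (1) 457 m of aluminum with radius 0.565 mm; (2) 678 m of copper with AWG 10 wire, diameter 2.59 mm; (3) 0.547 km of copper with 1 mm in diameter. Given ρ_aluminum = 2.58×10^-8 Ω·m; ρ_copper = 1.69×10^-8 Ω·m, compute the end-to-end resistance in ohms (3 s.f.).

25.7 Ω

Seg 1: A = πr² = π(5.6500e-04 m)² = 1.003e-06 m²
R_1 = (2.58×10^-8)(457)/(1.003e-06) = 11.76 Ω
Seg 2: A = π(2.59/2 mm)² = π(1.2950e-03 m)² = 5.269e-06 m²
R_2 = (1.69×10^-8)(678)/(5.269e-06) = 2.175 Ω
Seg 3: A = π(d/2)² = π(5.0000e-04 m)² = 7.854e-07 m²
R_3 = (1.69×10^-8)(547)/(7.854e-07) = 11.77 Ω
R_total = R_1 + R_2 + R_3 = 25.7 Ω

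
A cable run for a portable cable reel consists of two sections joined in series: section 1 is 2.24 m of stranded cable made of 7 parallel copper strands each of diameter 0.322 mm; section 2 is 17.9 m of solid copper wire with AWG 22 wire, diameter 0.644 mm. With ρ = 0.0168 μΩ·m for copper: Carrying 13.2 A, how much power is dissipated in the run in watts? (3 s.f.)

ρ = 0.0168 μΩ·m = 1.68×10^-8 Ω·m
Section 1: A_strand = π(1.6100e-04)² = 8.143e-08 m²; R₁ = ρL/(N·A_s) = (1.68×10^-8)(2.24)/(7×8.143e-08) = 0.06602 Ω
Section 2: A = π(0.644/2 mm)² = π(3.2200e-04 m)² = 3.257e-07 m²
R₂ = (1.68×10^-8)(17.9)/(3.257e-07) = 0.9232 Ω
R = R₁ + R₂ = 0.9892 Ω
P = I²R = (13.2)² × 0.9892 = 172 W

172 W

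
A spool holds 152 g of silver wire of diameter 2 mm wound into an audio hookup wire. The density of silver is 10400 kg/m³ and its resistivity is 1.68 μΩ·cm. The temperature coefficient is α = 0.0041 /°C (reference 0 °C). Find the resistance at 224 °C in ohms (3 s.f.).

ρ = 1.68 μΩ·cm = 1.68×10^-8 Ω·m
A = π(d/2)² = π(1.0000e-03 m)² = 3.1416e-06 m²
L = m/(density·A) = 0.152/(10400×3.1416e-06) = 4.652 m
R = ρL/A = (1.68×10^-8)(4.652)/(3.1416e-06) = 0.02488 Ω
R(224 °C) = 0.02488 × (1 + 0.0041×224) = 0.0477 Ω

0.0477 Ω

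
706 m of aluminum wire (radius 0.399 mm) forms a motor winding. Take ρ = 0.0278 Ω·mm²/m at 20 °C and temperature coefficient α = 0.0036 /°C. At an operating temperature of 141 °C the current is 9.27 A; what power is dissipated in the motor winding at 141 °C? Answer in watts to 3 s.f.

4840 W

ρ = 0.0278 Ω·mm²/m = 2.78×10^-8 Ω·m
A = πr² = π(3.9900e-04 m)² = 5.001e-07 m²
R₍20₎ = ρL/A = (2.78×10^-8)(706)/(5.001e-07) = 39.24 Ω
R₍141₎ = R₍20₎(1 + αΔT) = 39.24 × (1 + 0.0036×121) = 56.34 Ω
P = I²R = (9.27)² × 56.34 = 4840 W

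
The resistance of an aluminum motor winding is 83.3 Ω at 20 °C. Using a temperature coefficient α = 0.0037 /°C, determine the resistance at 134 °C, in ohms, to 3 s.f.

ΔT = 134 − 20 = 114 °C
R = R₀(1 + αΔT) = 83.3 × (1 + 0.0037×114) = 83.3 × 1.422 = 118 Ω

118 Ω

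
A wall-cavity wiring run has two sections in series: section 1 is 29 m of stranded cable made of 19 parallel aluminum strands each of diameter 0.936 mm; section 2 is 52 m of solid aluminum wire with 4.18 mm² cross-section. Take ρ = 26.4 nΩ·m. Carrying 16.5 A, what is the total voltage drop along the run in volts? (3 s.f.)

6.39 V

ρ = 26.4 nΩ·m = 2.64×10^-8 Ω·m
Section 1: A_strand = π(4.6800e-04)² = 6.881e-07 m²; R₁ = ρL/(N·A_s) = (2.64×10^-8)(29)/(19×6.881e-07) = 0.05856 Ω
Section 2: A = 4.18 mm² = 4.180e-06 m²
R₂ = (2.64×10^-8)(52)/(4.180e-06) = 0.3284 Ω
R = R₁ + R₂ = 0.387 Ω
V = IR = 16.5 × 0.387 = 6.39 V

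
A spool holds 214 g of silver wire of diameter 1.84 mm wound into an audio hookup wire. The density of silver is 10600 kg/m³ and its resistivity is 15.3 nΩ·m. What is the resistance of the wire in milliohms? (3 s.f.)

43.7 mΩ

ρ = 15.3 nΩ·m = 1.53×10^-8 Ω·m
A = π(d/2)² = π(9.2000e-04 m)² = 2.6590e-06 m²
L = m/(density·A) = 0.214/(10600×2.6590e-06) = 7.592 m
R = ρL/A = (1.53×10^-8)(7.592)/(2.6590e-06) = 43.7 mΩ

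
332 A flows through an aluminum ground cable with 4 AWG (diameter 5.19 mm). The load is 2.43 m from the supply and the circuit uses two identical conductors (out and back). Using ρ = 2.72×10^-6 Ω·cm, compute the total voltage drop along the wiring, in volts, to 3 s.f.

ρ = 2.72×10^-6 Ω·cm = 2.72×10^-8 Ω·m
A = π(5.19/2 mm)² = π(2.5950e-03 m)² = 2.116e-05 m²
Total conductor length (both ways) L = 2 × 2.43 = 4.86 m
R = ρL/A = (2.72×10^-8)(4.86)/(2.116e-05) = 0.006249 Ω
V = IR = 332 × 0.006249 = 2.07 V

2.07 V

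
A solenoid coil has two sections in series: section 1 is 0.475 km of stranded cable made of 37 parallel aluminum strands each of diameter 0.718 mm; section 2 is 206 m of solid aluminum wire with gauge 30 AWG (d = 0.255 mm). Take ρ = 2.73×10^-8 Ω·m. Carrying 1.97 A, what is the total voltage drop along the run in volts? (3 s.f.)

219 V

Section 1: A_strand = π(3.5900e-04)² = 4.049e-07 m²; R₁ = ρL/(N·A_s) = (2.73×10^-8)(475)/(37×4.049e-07) = 0.8656 Ω
Section 2: A = π(0.255/2 mm)² = π(1.2750e-04 m)² = 5.107e-08 m²
R₂ = (2.73×10^-8)(206)/(5.107e-08) = 110.1 Ω
R = R₁ + R₂ = 111 Ω
V = IR = 1.97 × 111 = 219 V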